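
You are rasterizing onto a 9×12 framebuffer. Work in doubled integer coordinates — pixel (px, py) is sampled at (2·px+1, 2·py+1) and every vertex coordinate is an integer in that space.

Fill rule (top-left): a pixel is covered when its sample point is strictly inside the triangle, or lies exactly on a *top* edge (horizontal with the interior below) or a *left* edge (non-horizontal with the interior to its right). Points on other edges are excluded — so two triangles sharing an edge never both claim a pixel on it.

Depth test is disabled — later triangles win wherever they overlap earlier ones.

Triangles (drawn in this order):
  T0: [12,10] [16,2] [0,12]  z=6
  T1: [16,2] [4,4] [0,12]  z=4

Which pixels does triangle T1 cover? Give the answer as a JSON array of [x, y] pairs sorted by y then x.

T0:
  2·area = 88  (B↔C swapped to make it positive)
  edge (12, 10)→(0, 12): d=(-12,2) right/bottom  bias=-1
  edge (0, 12)→(16, 2): d=(16,-10) top-left  bias=+0
  edge (16, 2)→(12, 10): d=(-4,8) right/bottom  bias=-1
    (7,1)@(15, 3): e=[78,6,4] → #
    (8,1)@(17, 3): e=[74,26,-12] → ·
    (6,2)@(13, 5): e=[58,18,12] → #
    (7,2)@(15, 5): e=[54,38,-4] → ·
    (4,3)@(9, 7): e=[42,10,36] → #
    (5,3)@(11, 7): e=[38,30,20] → #
    (7,3)@(15, 7): e=[30,70,-12] → ·
    (2,4)@(5, 9): e=[26,2,60] → #
    (3,4)@(7, 9): e=[22,22,44] → #
    (6,4)@(13, 9): e=[10,82,-4] → ·
    (1,5)@(3, 11): e=[6,14,68] → #
    (3,5)@(7, 11): e=[-2,54,36] → ·
  covered (11 px):
    · · · · · · · · ·
    · · · · · · · # ·
    · · · · · · # · ·
    · · · · # # # · ·
    · · # # # # · · ·
    · # # · · · · · ·
    · · · · · · · · ·
    · · · · · · · · ·
    · · · · · · · · ·
    · · · · · · · · ·
    · · · · · · · · ·
    · · · · · · · · ·
T1:
  2·area = 88  (B↔C swapped to make it positive)
  edge (16, 2)→(0, 12): d=(-16,10) right/bottom  bias=-1
  edge (0, 12)→(4, 4): d=(4,-8) top-left  bias=+0
  edge (4, 4)→(16, 2): d=(12,-2) top-left  bias=+0
    (5,1)@(11, 3): e=[34,52,2] → #
    (6,1)@(13, 3): e=[14,68,6] → #
    (7,1)@(15, 3): e=[-6,84,10] → ·
    (2,2)@(5, 5): e=[62,12,14] → #
    (3,2)@(7, 5): e=[42,28,18] → #
    (4,2)@(9, 5): e=[22,44,22] → #
    (6,2)@(13, 5): e=[-18,76,30] → ·
    (1,3)@(3, 7): e=[50,4,34] → #
    (4,3)@(9, 7): e=[-10,52,46] → ·
    (5,3)@(11, 7): e=[-30,68,50] → ·
    (1,4)@(3, 9): e=[18,12,58] → #
    (2,4)@(5, 9): e=[-2,28,62] → ·
  covered (11 px):
    · · · · · · · · ·
    · · · · · # # · ·
    · · # # # # · · ·
    · # # # · · · · ·
    · # · · · · · · ·
    # · · · · · · · ·
    · · · · · · · · ·
    · · · · · · · · ·
    · · · · · · · · ·
    · · · · · · · · ·
    · · · · · · · · ·
    · · · · · · · · ·

Result: [[5,1],[6,1],[2,2],[3,2],[4,2],[5,2],[1,3],[2,3],[3,3],[1,4],[0,5]]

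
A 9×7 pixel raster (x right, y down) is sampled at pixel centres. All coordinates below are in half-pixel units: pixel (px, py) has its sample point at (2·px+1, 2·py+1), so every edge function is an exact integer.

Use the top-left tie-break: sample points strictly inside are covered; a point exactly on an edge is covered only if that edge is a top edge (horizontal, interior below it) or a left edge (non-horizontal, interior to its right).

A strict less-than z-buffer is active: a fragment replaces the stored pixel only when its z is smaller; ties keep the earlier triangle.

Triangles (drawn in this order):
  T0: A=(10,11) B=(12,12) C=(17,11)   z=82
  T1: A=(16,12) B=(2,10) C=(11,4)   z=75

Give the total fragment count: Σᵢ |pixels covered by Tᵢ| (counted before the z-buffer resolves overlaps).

T0:
  2·area = 7  (B↔C swapped to make it positive)
  edge (10, 11)→(17, 11): d=(7,0) top-left  bias=+0
  edge (17, 11)→(12, 12): d=(-5,1) right/bottom  bias=-1
  edge (12, 12)→(10, 11): d=(-2,-1) top-left  bias=+0
    (0,5)@(1, 11): e=[0,16,-9] → ·  [on edge]
    (1,5)@(3, 11): e=[0,14,-7] → ·  [on edge]
    (2,5)@(5, 11): e=[0,12,-5] → ·  [on edge]
    (3,5)@(7, 11): e=[0,10,-3] → ·  [on edge]
    (4,5)@(9, 11): e=[0,8,-1] → ·  [on edge]
    (5,5)@(11, 11): e=[0,6,1] → █  [on edge]
    (6,5)@(13, 11): e=[0,4,3] → █  [on edge]
    (7,5)@(15, 11): e=[0,2,5] → █  [on edge]
    (8,5)@(17, 11): e=[0,0,7] → ·  [on edge]
    (3,6)@(7, 13): e=[14,0,-7] → ·  [on edge]
    (5,6)@(11, 13): e=[14,-4,-3] → ·
    (6,6)@(13, 13): e=[14,-6,-1] → ·
  covered (3 px):
    · · · · · · · · ·
    · · · · · · · · ·
    · · · · · · · · ·
    · · · · · · · · ·
    · · · · · · · · ·
    · · · · · █ █ █ ·
    · · · · · · · · ·
T1:
  2·area = 102
  edge (16, 12)→(2, 10): d=(-14,-2) top-left  bias=+0
  edge (2, 10)→(11, 4): d=(9,-6) top-left  bias=+0
  edge (11, 4)→(16, 12): d=(5,8) right/bottom  bias=-1
    (5,2)@(11, 5): e=[88,9,5] → █
    (6,2)@(13, 5): e=[92,21,-11] → ·
    (3,3)@(7, 7): e=[52,3,47] → █
    (4,3)@(9, 7): e=[56,15,31] → █
    (6,3)@(13, 7): e=[64,39,-1] → ·
    (2,4)@(5, 9): e=[20,9,73] → █
    (6,4)@(13, 9): e=[36,57,9] → █
    (7,4)@(15, 9): e=[40,69,-7] → ·
    (2,5)@(5, 11): e=[-8,27,83] → ·
    (3,5)@(7, 11): e=[-4,39,67] → ·
    (4,5)@(9, 11): e=[0,51,51] → █  [on edge]
    (7,5)@(15, 11): e=[12,87,3] → █
  covered (13 px):
    · · · · · · · · ·
    · · · · · · · · ·
    · · · · · █ · · ·
    · · · █ █ █ · · ·
    · · █ █ █ █ █ · ·
    · · · · █ █ █ █ ·
    · · · · · · · · ·

Final: 16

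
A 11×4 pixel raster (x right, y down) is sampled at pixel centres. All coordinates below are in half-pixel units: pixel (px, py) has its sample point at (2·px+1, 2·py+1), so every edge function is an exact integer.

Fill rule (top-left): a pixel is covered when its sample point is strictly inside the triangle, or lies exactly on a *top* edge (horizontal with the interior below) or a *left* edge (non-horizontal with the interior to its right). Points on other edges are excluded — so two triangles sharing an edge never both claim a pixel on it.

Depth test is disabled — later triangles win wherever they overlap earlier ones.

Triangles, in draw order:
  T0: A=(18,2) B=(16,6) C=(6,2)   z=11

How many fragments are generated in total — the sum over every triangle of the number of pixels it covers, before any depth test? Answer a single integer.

T0:
  2·area = 48
  edge (18, 2)→(16, 6): d=(-2,4) right/bottom  bias=-1
  edge (16, 6)→(6, 2): d=(-10,-4) top-left  bias=+0
  edge (6, 2)→(18, 2): d=(12,0) top-left  bias=+0
    (4,1)@(9, 3): e=[34,2,12] → █
    (5,1)@(11, 3): e=[26,10,12] → █
    (6,1)@(13, 3): e=[18,18,12] → █
    (7,1)@(15, 3): e=[10,26,12] → █
    (8,1)@(17, 3): e=[2,34,12] → █
    (9,1)@(19, 3): e=[-6,42,12] → ·
    (4,2)@(9, 5): e=[30,-18,36] → ·
    (5,2)@(11, 5): e=[22,-10,36] → ·
    (6,2)@(13, 5): e=[14,-2,36] → ·
    (7,2)@(15, 5): e=[6,6,36] → █
    (8,2)@(17, 5): e=[-2,14,36] → ·
    (7,3)@(15, 7): e=[2,-14,60] → ·
  covered (6 px):
    · · · · · · · · · · ·
    · · · · █ █ █ █ █ · ·
    · · · · · · · █ · · ·
    · · · · · · · · · · ·

Result: 6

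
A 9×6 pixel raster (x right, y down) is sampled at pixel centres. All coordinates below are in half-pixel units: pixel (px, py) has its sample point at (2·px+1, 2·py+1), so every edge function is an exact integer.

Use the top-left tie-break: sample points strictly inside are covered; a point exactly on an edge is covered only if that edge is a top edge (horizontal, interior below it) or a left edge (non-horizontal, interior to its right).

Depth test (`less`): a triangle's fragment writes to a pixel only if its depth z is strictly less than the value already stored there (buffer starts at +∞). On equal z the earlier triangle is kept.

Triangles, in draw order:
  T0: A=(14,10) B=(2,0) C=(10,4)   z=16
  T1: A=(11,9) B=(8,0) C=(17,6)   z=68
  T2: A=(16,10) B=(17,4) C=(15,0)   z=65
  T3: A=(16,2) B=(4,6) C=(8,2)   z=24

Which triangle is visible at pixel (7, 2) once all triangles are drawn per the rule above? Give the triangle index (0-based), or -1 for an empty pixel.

T0:
  2·area = 32
  edge (14, 10)→(2, 0): d=(-12,-10) top-left  bias=+0
  edge (2, 0)→(10, 4): d=(8,4) right/bottom  bias=-1
  edge (10, 4)→(14, 10): d=(4,6) right/bottom  bias=-1
    (3,1)@(7, 3): e=[14,4,14] → █
    (4,1)@(9, 3): e=[34,-4,2] → ·
    (3,2)@(7, 5): e=[-10,20,22] → ·
    (4,2)@(9, 5): e=[10,12,10] → █
    (5,2)@(11, 5): e=[30,4,-2] → ·
    (4,3)@(9, 7): e=[-14,28,18] → ·
    (5,3)@(11, 7): e=[6,20,6] → █
    (6,3)@(13, 7): e=[26,12,-6] → ·
    (5,4)@(11, 9): e=[-18,36,14] → ·
    (6,4)@(13, 9): e=[2,28,2] → █
    (7,4)@(15, 9): e=[22,20,-10] → ·
    (6,5)@(13, 11): e=[-22,44,10] → ·
  covered (4 px):
    · · · · · · · · ·
    · · · █ · · · · ·
    · · · · █ · · · ·
    · · · · · █ · · ·
    · · · · · · █ · ·
    · · · · · · · · ·
T1:
  2·area = 63
  edge (11, 9)→(8, 0): d=(-3,-9) top-left  bias=+0
  edge (8, 0)→(17, 6): d=(9,6) right/bottom  bias=-1
  edge (17, 6)→(11, 9): d=(-6,3) right/bottom  bias=-1
    (4,0)@(9, 1): e=[6,3,54] → █
    (5,0)@(11, 1): e=[24,-9,48] → ·
    (4,1)@(9, 3): e=[0,21,42] → █  [on edge]
    (5,1)@(11, 3): e=[18,9,36] → █
    (6,1)@(13, 3): e=[36,-3,30] → ·
    (4,2)@(9, 5): e=[-6,39,30] → ·
    (5,2)@(11, 5): e=[12,27,24] → █
    (6,2)@(13, 5): e=[30,15,18] → █
    (7,2)@(15, 5): e=[48,3,12] → █
    (8,2)@(17, 5): e=[66,-9,6] → ·
    (5,3)@(11, 7): e=[6,45,12] → █
    (7,3)@(15, 7): e=[42,21,0] → ·  [on edge]
    (5,4)@(11, 9): e=[0,63,0] → ·  [on edge]
    (3,5)@(7, 11): e=[-42,105,0] → ·  [on edge]
  covered (8 px):
    · · · · █ · · · ·
    · · · · █ █ · · ·
    · · · · · █ █ █ ·
    · · · · · █ █ · ·
    · · · · · · · · ·
    · · · · · · · · ·
T2:
  2·area = 16  (B↔C swapped to make it positive)
  edge (16, 10)→(15, 0): d=(-1,-10) top-left  bias=+0
  edge (15, 0)→(17, 4): d=(2,4) right/bottom  bias=-1
  edge (17, 4)→(16, 10): d=(-1,6) right/bottom  bias=-1
  covered (0 px):
    · · · · · · · · ·
    · · · · · · · · ·
    · · · · · · · · ·
    · · · · · · · · ·
    · · · · · · · · ·
    · · · · · · · · ·
T3:
  2·area = 32
  edge (16, 2)→(4, 6): d=(-12,4) right/bottom  bias=-1
  edge (4, 6)→(8, 2): d=(4,-4) top-left  bias=+0
  edge (8, 2)→(16, 2): d=(8,0) top-left  bias=+0
    (4,0)@(9, 1): e=[40,0,-8] → ·  [on edge]
    (3,1)@(7, 3): e=[24,0,8] → █  [on edge]
    (4,1)@(9, 3): e=[16,8,8] → █
    (5,1)@(11, 3): e=[8,16,8] → █
    (6,1)@(13, 3): e=[0,24,8] → ·  [on edge]
    (2,2)@(5, 5): e=[8,0,24] → █  [on edge]
    (3,2)@(7, 5): e=[0,8,24] → ·  [on edge]
    (4,2)@(9, 5): e=[-8,16,24] → ·
    (5,2)@(11, 5): e=[-16,24,24] → ·
    (0,3)@(1, 7): e=[0,-8,40] → ·  [on edge]
    (1,3)@(3, 7): e=[-8,0,40] → ·  [on edge]
    (2,3)@(5, 7): e=[-16,8,40] → ·
    (0,4)@(1, 9): e=[-24,0,56] → ·  [on edge]
  covered (4 px):
    · · · · · · · · ·
    · · · █ █ █ · · ·
    · · █ · · · · · ·
    · · · · · · · · ·
    · · · · · · · · ·
    · · · · · · · · ·

Z-buffer (winner per pixel, '.' = empty):
  . . . . 1 . . . .
  . . . 0 3 3 . . .
  . . 3 . 0 1 1 1 .
  . . . . . 0 1 . .
  . . . . . . 0 . .
  . . . . . . . . .

Result: 1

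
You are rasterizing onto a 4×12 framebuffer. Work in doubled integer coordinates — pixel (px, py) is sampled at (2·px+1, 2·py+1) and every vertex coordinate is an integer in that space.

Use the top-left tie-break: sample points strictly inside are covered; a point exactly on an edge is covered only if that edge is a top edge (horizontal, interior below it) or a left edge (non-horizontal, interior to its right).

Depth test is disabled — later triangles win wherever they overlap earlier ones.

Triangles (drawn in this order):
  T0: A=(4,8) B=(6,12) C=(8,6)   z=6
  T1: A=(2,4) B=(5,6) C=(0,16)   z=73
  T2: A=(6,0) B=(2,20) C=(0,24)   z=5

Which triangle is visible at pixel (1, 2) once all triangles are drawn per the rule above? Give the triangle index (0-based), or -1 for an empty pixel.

T0:
  2·area = 20  (B↔C swapped to make it positive)
  edge (4, 8)→(8, 6): d=(4,-2) top-left  bias=+0
  edge (8, 6)→(6, 12): d=(-2,6) right/bottom  bias=-1
  edge (6, 12)→(4, 8): d=(-2,-4) top-left  bias=+0
    (3,3)@(7, 7): e=[2,4,14] → █
    (2,4)@(5, 9): e=[6,12,2] → █
    (3,4)@(7, 9): e=[10,0,10] → ·  [on edge]
    (2,5)@(5, 11): e=[14,8,-2] → ·
    (2,7)@(5, 15): e=[30,0,-10] → ·  [on edge]
    (1,10)@(3, 21): e=[50,0,-30] → ·  [on edge]
  covered (2 px):
    · · · ·
    · · · ·
    · · · ·
    · · · █
    · · █ ·
    · · · ·
    · · · ·
    · · · ·
    · · · ·
    · · · ·
    · · · ·
    · · · ·
T1:
  2·area = 40
  edge (2, 4)→(5, 6): d=(3,2) right/bottom  bias=-1
  edge (5, 6)→(0, 16): d=(-5,10) right/bottom  bias=-1
  edge (0, 16)→(2, 4): d=(2,-12) top-left  bias=+0
    (1,2)@(3, 5): e=[1,25,14] → █
    (2,2)@(5, 5): e=[-3,5,38] → ·
    (1,3)@(3, 7): e=[7,15,18] → █
    (2,3)@(5, 7): e=[3,-5,42] → ·
    (1,4)@(3, 9): e=[13,5,22] → █
    (2,4)@(5, 9): e=[9,-15,46] → ·
    (0,5)@(1, 11): e=[23,15,2] → █
    (1,5)@(3, 11): e=[19,-5,26] → ·
    (0,6)@(1, 13): e=[29,5,6] → █
    (1,6)@(3, 13): e=[25,-15,30] → ·
    (0,7)@(1, 15): e=[35,-5,10] → ·
  covered (5 px):
    · · · ·
    · · · ·
    · █ · ·
    · █ · ·
    · █ · ·
    █ · · ·
    █ · · ·
    · · · ·
    · · · ·
    · · · ·
    · · · ·
    · · · ·
T2:
  2·area = 24
  edge (6, 0)→(2, 20): d=(-4,20) right/bottom  bias=-1
  edge (2, 20)→(0, 24): d=(-2,4) right/bottom  bias=-1
  edge (0, 24)→(6, 0): d=(6,-24) top-left  bias=+0
    (2,2)@(5, 5): e=[0,18,6] → ·  [on edge]
    (1,6)@(3, 13): e=[8,10,6] → █
    (2,6)@(5, 13): e=[-32,2,54] → ·
    (1,7)@(3, 15): e=[0,6,18] → ·  [on edge]
    (0,10)@(1, 21): e=[16,2,6] → █
    (1,10)@(3, 21): e=[-24,-6,54] → ·
    (0,11)@(1, 23): e=[8,-2,18] → ·
  covered (2 px):
    · · · ·
    · · · ·
    · · · ·
    · · · ·
    · · · ·
    · · · ·
    · █ · ·
    · · · ·
    · · · ·
    · · · ·
    █ · · ·
    · · · ·

Z-buffer (winner per pixel, '.' = empty):
  . . . .
  . . . .
  . 1 . .
  . 1 . 0
  . 1 0 .
  1 . . .
  1 2 . .
  . . . .
  . . . .
  . . . .
  2 . . .
  . . . .

Final: 1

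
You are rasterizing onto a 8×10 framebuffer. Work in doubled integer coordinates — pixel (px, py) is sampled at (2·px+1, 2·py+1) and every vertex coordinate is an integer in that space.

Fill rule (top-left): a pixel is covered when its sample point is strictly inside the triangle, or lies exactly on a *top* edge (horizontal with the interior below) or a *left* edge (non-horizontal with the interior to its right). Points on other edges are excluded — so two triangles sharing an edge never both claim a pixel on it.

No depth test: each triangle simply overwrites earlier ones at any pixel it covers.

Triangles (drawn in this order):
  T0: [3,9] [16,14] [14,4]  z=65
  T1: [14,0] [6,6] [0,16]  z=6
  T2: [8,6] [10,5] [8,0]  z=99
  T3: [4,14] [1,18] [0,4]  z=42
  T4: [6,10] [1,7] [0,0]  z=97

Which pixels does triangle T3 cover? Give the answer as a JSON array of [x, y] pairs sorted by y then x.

T0:
  2·area = 120  (B↔C swapped to make it positive)
  edge (3, 9)→(14, 4): d=(11,-5) top-left  bias=+0
  edge (14, 4)→(16, 14): d=(2,10) right/bottom  bias=-1
  edge (16, 14)→(3, 9): d=(-13,-5) top-left  bias=+0
    (6,2)@(13, 5): e=[6,12,102] → X
    (7,2)@(15, 5): e=[16,-8,112] → .
    (4,3)@(9, 7): e=[8,56,56] → X
    (5,3)@(11, 7): e=[18,36,66] → X
    (7,3)@(15, 7): e=[38,-4,86] → .
    (1,4)@(3, 9): e=[0,120,0] → X  [on edge]
    (2,4)@(5, 9): e=[10,100,10] → X
    (3,4)@(7, 9): e=[20,80,20] → X
    (7,4)@(15, 9): e=[60,0,60] → .  [on edge]
    (1,5)@(3, 11): e=[22,124,-26] → .
    (2,5)@(5, 11): e=[32,104,-16] → .
    (3,5)@(7, 11): e=[42,84,-6] → .
  covered (15 px):
    . . . . . . . .
    . . . . . . . .
    . . . . . . X .
    . . . . X X X .
    . X X X X X X .
    . . . . X X X X
    . . . . . . . X
    . . . . . . . .
    . . . . . . . .
    . . . . . . . .
T1:
  2·area = 44  (B↔C swapped to make it positive)
  edge (14, 0)→(0, 16): d=(-14,16) right/bottom  bias=-1
  edge (0, 16)→(6, 6): d=(6,-10) top-left  bias=+0
  edge (6, 6)→(14, 0): d=(8,-6) top-left  bias=+0
    (4,0)@(9, 1): e=[66,0,-22] → .  [on edge]
    (6,0)@(13, 1): e=[2,40,2] → X
    (7,0)@(15, 1): e=[-30,60,14] → .
    (5,1)@(11, 3): e=[6,32,6] → X
    (6,1)@(13, 3): e=[-26,52,18] → .
    (4,2)@(9, 5): e=[10,24,10] → X
    (5,2)@(11, 5): e=[-22,44,22] → .
    (3,3)@(7, 7): e=[14,16,14] → X
    (4,3)@(9, 7): e=[-18,36,26] → .
    (2,4)@(5, 9): e=[18,8,18] → X
    (3,4)@(7, 9): e=[-14,28,30] → .
    (1,5)@(3, 11): e=[22,0,22] → X  [on edge]
  covered (6 px):
    . . . . . . X .
    . . . . . X . .
    . . . . X . . .
    . . . X . . . .
    . . X . . . . .
    . X . . . . . .
    . . . . . . . .
    . . . . . . . .
    . . . . . . . .
    . . . . . . . .
T2:
  2·area = 12  (B↔C swapped to make it positive)
  edge (8, 6)→(8, 0): d=(0,-6) top-left  bias=+0
  edge (8, 0)→(10, 5): d=(2,5) right/bottom  bias=-1
  edge (10, 5)→(8, 6): d=(-2,1) right/bottom  bias=-1
    (4,1)@(9, 3): e=[6,1,5] → X
    (5,1)@(11, 3): e=[18,-9,3] → .
    (4,2)@(9, 5): e=[6,5,1] → X
    (5,2)@(11, 5): e=[18,-5,-1] → .
    (4,3)@(9, 7): e=[6,9,-3] → .
  covered (2 px):
    . . . . . . . .
    . . . . X . . .
    . . . . X . . .
    . . . . . . . .
    . . . . . . . .
    . . . . . . . .
    . . . . . . . .
    . . . . . . . .
    . . . . . . . .
    . . . . . . . .
T3:
  2·area = 46
  edge (4, 14)→(1, 18): d=(-3,4) right/bottom  bias=-1
  edge (1, 18)→(0, 4): d=(-1,-14) top-left  bias=+0
  edge (0, 4)→(4, 14): d=(4,10) right/bottom  bias=-1
    (0,3)@(1, 7): e=[33,11,2] → X
    (1,3)@(3, 7): e=[25,39,-18] → .
    (0,4)@(1, 9): e=[27,9,10] → X
    (1,4)@(3, 9): e=[19,37,-10] → .
    (0,5)@(1, 11): e=[21,7,18] → X
    (1,5)@(3, 11): e=[13,35,-2] → .
    (0,6)@(1, 13): e=[15,5,26] → X
    (1,6)@(3, 13): e=[7,33,6] → X
    (2,6)@(5, 13): e=[-1,61,-14] → .
    (0,7)@(1, 15): e=[9,3,34] → X
    (2,7)@(5, 15): e=[-7,59,-6] → .
    (0,8)@(1, 17): e=[3,1,42] → X
  covered (8 px):
    . . . . . . . .
    . . . . . . . .
    . . . . . . . .
    X . . . . . . .
    X . . . . . . .
    X . . . . . . .
    X X . . . . . .
    X X . . . . . .
    X . . . . . . .
    . . . . . . . .
T4:
  2·area = 32
  edge (6, 10)→(1, 7): d=(-5,-3) top-left  bias=+0
  edge (1, 7)→(0, 0): d=(-1,-7) top-left  bias=+0
  edge (0, 0)→(6, 10): d=(6,10) right/bottom  bias=-1
    (0,1)@(1, 3): e=[20,4,8] → X
    (1,1)@(3, 3): e=[26,18,-12] → .
    (0,2)@(1, 5): e=[10,2,20] → X
    (1,2)@(3, 5): e=[16,16,0] → .  [on edge]
    (0,3)@(1, 7): e=[0,0,32] → X  [on edge]
    (1,3)@(3, 7): e=[6,14,12] → X
    (2,3)@(5, 7): e=[12,28,-8] → .
    (0,4)@(1, 9): e=[-10,-2,44] → .
    (1,4)@(3, 9): e=[-4,12,24] → .
    (2,4)@(5, 9): e=[2,26,4] → X
    (3,4)@(7, 9): e=[8,40,-16] → .
    (2,5)@(5, 11): e=[-8,24,16] → .
    (5,6)@(11, 13): e=[0,64,-32] → .  [on edge]
    (4,7)@(9, 15): e=[-16,48,0] → .  [on edge]
  covered (5 px):
    . . . . . . . .
    X . . . . . . .
    X . . . . . . .
    X X . . . . . .
    . . X . . . . .
    . . . . . . . .
    . . . . . . . .
    . . . . . . . .
    . . . . . . . .
    . . . . . . . .

Answer: [[0,3],[0,4],[0,5],[0,6],[1,6],[0,7],[1,7],[0,8]]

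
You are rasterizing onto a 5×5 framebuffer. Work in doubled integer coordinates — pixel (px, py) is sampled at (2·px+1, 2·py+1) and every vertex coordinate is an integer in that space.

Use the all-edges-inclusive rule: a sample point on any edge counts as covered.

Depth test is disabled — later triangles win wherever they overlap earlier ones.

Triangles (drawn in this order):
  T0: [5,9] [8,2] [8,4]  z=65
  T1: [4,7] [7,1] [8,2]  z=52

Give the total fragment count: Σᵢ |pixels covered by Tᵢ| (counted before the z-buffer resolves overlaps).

T0:
  2·area = 6
  edge (5, 9)→(8, 2): d=(3,-7) inclusive
  edge (8, 2)→(8, 4): d=(0,2) inclusive
  edge (8, 4)→(5, 9): d=(-3,5) inclusive
    (3,2)@(7, 5): e=[2,2,2] → █
    (4,2)@(9, 5): e=[16,-2,-8] → ·
    (3,3)@(7, 7): e=[8,2,-4] → ·
    (2,4)@(5, 9): e=[0,6,0] → █  [on edge]
    (3,4)@(7, 9): e=[14,2,-10] → ·
  covered (2 px):
    · · · · ·
    · · · · ·
    · · · █ ·
    · · · · ·
    · · █ · ·
T1:
  2·area = 9
  edge (4, 7)→(7, 1): d=(3,-6) inclusive
  edge (7, 1)→(8, 2): d=(1,1) inclusive
  edge (8, 2)→(4, 7): d=(-4,5) inclusive
    (3,0)@(7, 1): e=[0,0,9] → █  [on edge]
    (4,0)@(9, 1): e=[12,-2,-1] → ·
    (3,1)@(7, 3): e=[6,2,1] → █
    (4,1)@(9, 3): e=[18,0,-9] → ·  [on edge]
    (2,2)@(5, 5): e=[0,6,3] → █  [on edge]
    (3,2)@(7, 5): e=[12,4,-7] → ·
    (2,3)@(5, 7): e=[6,8,-5] → ·
    (1,4)@(3, 9): e=[0,12,-3] → ·  [on edge]
  covered (3 px):
    · · · █ ·
    · · · █ ·
    · · █ · ·
    · · · · ·
    · · · · ·

Result: 5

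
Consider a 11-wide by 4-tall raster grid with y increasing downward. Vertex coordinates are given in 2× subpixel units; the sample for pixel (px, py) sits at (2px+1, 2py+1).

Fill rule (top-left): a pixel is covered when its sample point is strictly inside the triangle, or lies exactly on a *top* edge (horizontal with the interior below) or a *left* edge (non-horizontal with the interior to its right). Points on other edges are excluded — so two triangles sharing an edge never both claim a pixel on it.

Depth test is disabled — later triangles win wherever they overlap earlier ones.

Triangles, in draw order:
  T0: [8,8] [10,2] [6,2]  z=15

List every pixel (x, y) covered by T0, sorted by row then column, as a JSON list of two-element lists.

T0:
  2·area = 24  (B↔C swapped to make it positive)
  edge (8, 8)→(6, 2): d=(-2,-6) top-left  bias=+0
  edge (6, 2)→(10, 2): d=(4,0) top-left  bias=+0
  edge (10, 2)→(8, 8): d=(-2,6) right/bottom  bias=-1
    (3,1)@(7, 3): e=[4,4,16] → █
    (4,1)@(9, 3): e=[16,4,4] → █
    (5,1)@(11, 3): e=[28,4,-8] → ·
    (3,2)@(7, 5): e=[0,12,12] → █  [on edge]
    (4,2)@(9, 5): e=[12,12,0] → ·  [on edge]
    (3,3)@(7, 7): e=[-4,20,8] → ·
  covered (3 px):
    · · · · · · · · · · ·
    · · · █ █ · · · · · ·
    · · · █ · · · · · · ·
    · · · · · · · · · · ·

Result: [[3,1],[4,1],[3,2]]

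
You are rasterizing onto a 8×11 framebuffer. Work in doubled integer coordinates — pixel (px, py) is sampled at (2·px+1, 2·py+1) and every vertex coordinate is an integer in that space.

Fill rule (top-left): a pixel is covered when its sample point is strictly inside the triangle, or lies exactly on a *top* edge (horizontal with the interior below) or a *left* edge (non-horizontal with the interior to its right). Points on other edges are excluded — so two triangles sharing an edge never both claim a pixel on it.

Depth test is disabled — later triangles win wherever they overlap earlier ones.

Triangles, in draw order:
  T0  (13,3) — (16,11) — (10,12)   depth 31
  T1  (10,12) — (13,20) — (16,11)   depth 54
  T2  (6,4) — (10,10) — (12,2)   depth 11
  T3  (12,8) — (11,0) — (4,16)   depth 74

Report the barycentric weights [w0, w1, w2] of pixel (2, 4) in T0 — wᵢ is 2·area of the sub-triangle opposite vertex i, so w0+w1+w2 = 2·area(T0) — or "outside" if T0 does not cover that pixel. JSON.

T0:
  2·area = 51
  edge (13, 3)→(16, 11): d=(3,8) right/bottom  bias=-1
  edge (16, 11)→(10, 12): d=(-6,1) right/bottom  bias=-1
  edge (10, 12)→(13, 3): d=(3,-9) top-left  bias=+0
    (6,1)@(13, 3): e=[0,51,0] → ·  [on edge]
    (6,2)@(13, 5): e=[6,39,6] → █
    (7,2)@(15, 5): e=[-10,37,24] → ·
    (6,3)@(13, 7): e=[12,27,12] → █
    (7,3)@(15, 7): e=[-4,25,30] → ·
    (5,4)@(11, 9): e=[34,17,0] → █  [on edge]
    (7,4)@(15, 9): e=[2,13,36] → █
    (5,5)@(11, 11): e=[40,5,6] → █
    (5,6)@(11, 13): e=[46,-7,12] → ·
    (6,6)@(13, 13): e=[30,-9,30] → ·
    (7,6)@(15, 13): e=[14,-11,48] → ·
    (4,7)@(9, 15): e=[68,-17,0] → ·  [on edge]
    (3,10)@(7, 21): e=[102,-51,0] → ·  [on edge]
  covered (8 px):
    · · · · · · · ·
    · · · · · · · ·
    · · · · · · █ ·
    · · · · · · █ ·
    · · · · · █ █ █
    · · · · · █ █ █
    · · · · · · · ·
    · · · · · · · ·
    · · · · · · · ·
    · · · · · · · ·
    · · · · · · · ·
T1:
  2·area = 51  (B↔C swapped to make it positive)
  edge (10, 12)→(16, 11): d=(6,-1) top-left  bias=+0
  edge (16, 11)→(13, 20): d=(-3,9) right/bottom  bias=-1
  edge (13, 20)→(10, 12): d=(-3,-8) top-left  bias=+0
    (5,6)@(11, 13): e=[7,39,5] → █
    (6,6)@(13, 13): e=[9,21,21] → █
    (7,6)@(15, 13): e=[11,3,37] → █
    (5,7)@(11, 15): e=[19,33,-1] → ·
    (6,7)@(13, 15): e=[21,15,15] → █
    (7,7)@(15, 15): e=[23,-3,31] → ·
    (6,8)@(13, 17): e=[33,9,9] → █
    (7,8)@(15, 17): e=[35,-9,25] → ·
    (6,9)@(13, 19): e=[45,3,3] → █
    (7,9)@(15, 19): e=[47,-15,19] → ·
    (6,10)@(13, 21): e=[57,-3,-3] → ·
  covered (6 px):
    · · · · · · · ·
    · · · · · · · ·
    · · · · · · · ·
    · · · · · · · ·
    · · · · · · · ·
    · · · · · · · ·
    · · · · · █ █ █
    · · · · · · █ ·
    · · · · · · █ ·
    · · · · · · █ ·
    · · · · · · · ·
T2:
  2·area = 44  (B↔C swapped to make it positive)
  edge (6, 4)→(12, 2): d=(6,-2) top-left  bias=+0
  edge (12, 2)→(10, 10): d=(-2,8) right/bottom  bias=-1
  edge (10, 10)→(6, 4): d=(-4,-6) top-left  bias=+0
    (7,0)@(15, 1): e=[0,-22,66] → ·  [on edge]
    (4,1)@(9, 3): e=[0,22,22] → █  [on edge]
    (5,1)@(11, 3): e=[4,6,34] → █
    (6,1)@(13, 3): e=[8,-10,46] → ·
    (1,2)@(3, 5): e=[0,66,-22] → ·  [on edge]
    (3,2)@(7, 5): e=[8,34,2] → █
    (6,2)@(13, 5): e=[20,-14,38] → ·
    (3,3)@(7, 7): e=[20,30,-6] → ·
    (4,3)@(9, 7): e=[24,14,6] → █
    (5,3)@(11, 7): e=[28,-2,18] → ·
    (4,4)@(9, 9): e=[36,10,-2] → ·
  covered (6 px):
    · · · · · · · ·
    · · · · █ █ · ·
    · · · █ █ █ · ·
    · · · · █ · · ·
    · · · · · · · ·
    · · · · · · · ·
    · · · · · · · ·
    · · · · · · · ·
    · · · · · · · ·
    · · · · · · · ·
    · · · · · · · ·
T3:
  2·area = 72  (B↔C swapped to make it positive)
  edge (12, 8)→(4, 16): d=(-8,8) right/bottom  bias=-1
  edge (4, 16)→(11, 0): d=(7,-16) top-left  bias=+0
  edge (11, 0)→(12, 8): d=(1,8) right/bottom  bias=-1
    (5,0)@(11, 1): e=[64,7,1] → █
    (6,0)@(13, 1): e=[48,39,-15] → ·
    (5,1)@(11, 3): e=[48,21,3] → █
    (6,1)@(13, 3): e=[32,53,-13] → ·
    (4,2)@(9, 5): e=[48,3,21] → █
    (6,2)@(13, 5): e=[16,67,-11] → ·
    (7,2)@(15, 5): e=[0,99,-27] → ·  [on edge]
    (4,3)@(9, 7): e=[32,17,23] → █
    (6,3)@(13, 7): e=[0,81,-9] → ·  [on edge]
    (4,4)@(9, 9): e=[16,31,25] → █
    (5,4)@(11, 9): e=[0,63,9] → ·  [on edge]
    (3,5)@(7, 11): e=[16,13,43] → █
    (4,5)@(9, 11): e=[0,45,27] → ·  [on edge]
    (3,6)@(7, 13): e=[0,27,45] → ·  [on edge]
    (2,7)@(5, 15): e=[0,9,63] → ·  [on edge]
    (1,8)@(3, 17): e=[0,-9,81] → ·  [on edge]
    (0,9)@(1, 19): e=[0,-27,99] → ·  [on edge]
  covered (8 px):
    · · · · · █ · ·
    · · · · · █ · ·
    · · · · █ █ · ·
    · · · · █ █ · ·
    · · · · █ · · ·
    · · · █ · · · ·
    · · · · · · · ·
    · · · · · · · ·
    · · · · · · · ·
    · · · · · · · ·
    · · · · · · · ·

Final: "outside"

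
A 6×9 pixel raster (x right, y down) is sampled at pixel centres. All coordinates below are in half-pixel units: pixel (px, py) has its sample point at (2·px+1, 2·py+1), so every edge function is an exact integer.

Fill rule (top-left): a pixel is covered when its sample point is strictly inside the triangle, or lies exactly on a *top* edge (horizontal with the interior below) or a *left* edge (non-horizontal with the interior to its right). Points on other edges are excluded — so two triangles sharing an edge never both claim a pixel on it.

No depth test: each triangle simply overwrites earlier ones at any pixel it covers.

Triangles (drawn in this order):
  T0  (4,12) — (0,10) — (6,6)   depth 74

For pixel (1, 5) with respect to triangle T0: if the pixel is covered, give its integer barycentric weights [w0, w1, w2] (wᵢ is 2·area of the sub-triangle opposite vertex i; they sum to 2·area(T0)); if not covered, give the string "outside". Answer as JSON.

T0:
  2·area = 28
  edge (4, 12)→(0, 10): d=(-4,-2) top-left  bias=+0
  edge (0, 10)→(6, 6): d=(6,-4) top-left  bias=+0
  edge (6, 6)→(4, 12): d=(-2,6) right/bottom  bias=-1
    (3,1)@(7, 3): e=[42,-14,0] → ·  [on edge]
    (2,3)@(5, 7): e=[22,2,4] → █
    (3,3)@(7, 7): e=[26,10,-8] → ·
    (1,4)@(3, 9): e=[10,6,12] → █
    (2,4)@(5, 9): e=[14,14,0] → ·  [on edge]
    (1,5)@(3, 11): e=[2,18,8] → █
    (2,5)@(5, 11): e=[6,26,-4] → ·
    (1,6)@(3, 13): e=[-6,30,4] → ·
    (1,7)@(3, 15): e=[-14,42,0] → ·  [on edge]
  covered (3 px):
    · · · · · ·
    · · · · · ·
    · · · · · ·
    · · █ · · ·
    · █ · · · ·
    · █ · · · ·
    · · · · · ·
    · · · · · ·
    · · · · · ·

Result: [18,8,2]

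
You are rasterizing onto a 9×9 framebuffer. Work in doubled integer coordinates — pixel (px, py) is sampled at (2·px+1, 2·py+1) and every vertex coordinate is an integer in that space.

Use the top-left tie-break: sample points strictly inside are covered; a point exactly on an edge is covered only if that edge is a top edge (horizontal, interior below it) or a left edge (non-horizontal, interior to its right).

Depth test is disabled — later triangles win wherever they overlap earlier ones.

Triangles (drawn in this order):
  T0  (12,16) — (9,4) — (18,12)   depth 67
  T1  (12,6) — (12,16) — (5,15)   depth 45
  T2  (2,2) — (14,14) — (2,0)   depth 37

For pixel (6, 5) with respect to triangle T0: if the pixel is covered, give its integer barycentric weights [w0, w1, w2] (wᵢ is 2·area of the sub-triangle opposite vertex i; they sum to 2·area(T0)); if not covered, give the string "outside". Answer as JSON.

T0:
  2·area = 84
  edge (12, 16)→(9, 4): d=(-3,-12) top-left  bias=+0
  edge (9, 4)→(18, 12): d=(9,8) right/bottom  bias=-1
  edge (18, 12)→(12, 16): d=(-6,4) right/bottom  bias=-1
    (5,3)@(11, 7): e=[15,11,58] → █
    (6,3)@(13, 7): e=[39,-5,50] → ·
    (5,4)@(11, 9): e=[9,29,46] → █
    (6,4)@(13, 9): e=[33,13,38] → █
    (7,4)@(15, 9): e=[57,-3,30] → ·
    (5,5)@(11, 11): e=[3,47,34] → █
    (7,5)@(15, 11): e=[51,15,18] → █
    (8,5)@(17, 11): e=[75,-1,10] → ·
    (5,6)@(11, 13): e=[-3,65,22] → ·
    (6,6)@(13, 13): e=[21,49,14] → █
    (8,6)@(17, 13): e=[69,17,-2] → ·
    (6,7)@(13, 15): e=[15,67,2] → █
  covered (9 px):
    · · · · · · · · ·
    · · · · · · · · ·
    · · · · · · · · ·
    · · · · · █ · · ·
    · · · · · █ █ · ·
    · · · · · █ █ █ ·
    · · · · · · █ █ ·
    · · · · · · █ · ·
    · · · · · · · · ·
T1:
  2·area = 70
  edge (12, 6)→(12, 16): d=(0,10) right/bottom  bias=-1
  edge (12, 16)→(5, 15): d=(-7,-1) top-left  bias=+0
  edge (5, 15)→(12, 6): d=(7,-9) top-left  bias=+0
    (5,4)@(11, 9): e=[10,48,12] → █
    (6,4)@(13, 9): e=[-10,50,30] → ·
    (4,5)@(9, 11): e=[30,32,8] → █
    (6,5)@(13, 11): e=[-10,36,44] → ·
    (3,6)@(7, 13): e=[50,16,4] → █
    (6,6)@(13, 13): e=[-10,22,58] → ·
    (2,7)@(5, 15): e=[70,0,0] → █  [on edge]
    (6,7)@(13, 15): e=[-10,8,72] → ·
    (2,8)@(5, 17): e=[70,-14,14] → ·
    (3,8)@(7, 17): e=[50,-12,32] → ·
    (4,8)@(9, 17): e=[30,-10,50] → ·
    (5,8)@(11, 17): e=[10,-8,68] → ·
  covered (10 px):
    · · · · · · · · ·
    · · · · · · · · ·
    · · · · · · · · ·
    · · · · · · · · ·
    · · · · · █ · · ·
    · · · · █ █ · · ·
    · · · █ █ █ · · ·
    · · █ █ █ █ · · ·
    · · · · · · · · ·
T2:
  2·area = 24  (B↔C swapped to make it positive)
  edge (2, 2)→(2, 0): d=(0,-2) top-left  bias=+0
  edge (2, 0)→(14, 14): d=(12,14) right/bottom  bias=-1
  edge (14, 14)→(2, 2): d=(-12,-12) top-left  bias=+0
    (0,0)@(1, 1): e=[-2,26,0] → ·  [on edge]
    (1,1)@(3, 3): e=[2,22,0] → █  [on edge]
    (2,1)@(5, 3): e=[6,-6,24] → ·
    (1,2)@(3, 5): e=[2,46,-24] → ·
    (2,2)@(5, 5): e=[6,18,0] → █  [on edge]
    (3,2)@(7, 5): e=[10,-10,24] → ·
    (2,3)@(5, 7): e=[6,42,-24] → ·
    (3,3)@(7, 7): e=[10,14,0] → █  [on edge]
    (4,3)@(9, 7): e=[14,-14,24] → ·
    (3,4)@(7, 9): e=[10,38,-24] → ·
    (4,4)@(9, 9): e=[14,10,0] → █  [on edge]
    (5,4)@(11, 9): e=[18,-18,24] → ·
    (5,5)@(11, 11): e=[18,6,0] → █  [on edge]
    (6,6)@(13, 13): e=[22,2,0] → █  [on edge]
    (7,7)@(15, 15): e=[26,-2,0] → ·  [on edge]
    (8,8)@(17, 17): e=[30,-6,0] → ·  [on edge]
  covered (6 px):
    · · · · · · · · ·
    · █ · · · · · · ·
    · · █ · · · · · ·
    · · · █ · · · · ·
    · · · · █ · · · ·
    · · · · · █ · · ·
    · · · · · · █ · ·
    · · · · · · · · ·
    · · · · · · · · ·

Result: [31,26,27]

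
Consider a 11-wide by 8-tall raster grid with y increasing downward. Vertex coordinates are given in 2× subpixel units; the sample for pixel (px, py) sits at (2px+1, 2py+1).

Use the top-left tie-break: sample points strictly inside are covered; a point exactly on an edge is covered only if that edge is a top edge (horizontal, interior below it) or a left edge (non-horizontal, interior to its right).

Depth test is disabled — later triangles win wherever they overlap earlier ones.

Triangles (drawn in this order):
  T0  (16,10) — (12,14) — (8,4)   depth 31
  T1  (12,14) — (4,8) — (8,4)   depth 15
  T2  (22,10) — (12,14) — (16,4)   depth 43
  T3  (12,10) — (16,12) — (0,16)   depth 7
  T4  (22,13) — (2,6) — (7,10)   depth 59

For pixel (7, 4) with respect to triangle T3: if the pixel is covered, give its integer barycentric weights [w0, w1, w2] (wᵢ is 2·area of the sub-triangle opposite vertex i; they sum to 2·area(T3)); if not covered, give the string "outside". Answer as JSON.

T0:
  2·area = 56
  edge (16, 10)→(12, 14): d=(-4,4) right/bottom  bias=-1
  edge (12, 14)→(8, 4): d=(-4,-10) top-left  bias=+0
  edge (8, 4)→(16, 10): d=(8,6) right/bottom  bias=-1
    (4,2)@(9, 5): e=[48,6,2] → #
    (5,2)@(11, 5): e=[40,26,-10] → ·
    (10,2)@(21, 5): e=[0,126,-70] → ·  [on edge]
    (4,3)@(9, 7): e=[40,-2,18] → ·
    (5,3)@(11, 7): e=[32,18,6] → #
    (6,3)@(13, 7): e=[24,38,-6] → ·
    (9,3)@(19, 7): e=[0,98,-42] → ·  [on edge]
    (5,4)@(11, 9): e=[24,10,22] → #
    (6,4)@(13, 9): e=[16,30,10] → #
    (7,4)@(15, 9): e=[8,50,-2] → ·
    (8,4)@(17, 9): e=[0,70,-14] → ·  [on edge]
    (5,5)@(11, 11): e=[16,2,38] → #
    (7,5)@(15, 11): e=[0,42,14] → ·  [on edge]
    (6,6)@(13, 13): e=[0,14,42] → ·  [on edge]
    (5,7)@(11, 15): e=[0,-14,70] → ·  [on edge]
  covered (6 px):
    · · · · · · · · · · ·
    · · · · · · · · · · ·
    · · · · # · · · · · ·
    · · · · · # · · · · ·
    · · · · · # # · · · ·
    · · · · · # # · · · ·
    · · · · · · · · · · ·
    · · · · · · · · · · ·
T1:
  2·area = 56
  edge (12, 14)→(4, 8): d=(-8,-6) top-left  bias=+0
  edge (4, 8)→(8, 4): d=(4,-4) top-left  bias=+0
  edge (8, 4)→(12, 14): d=(4,10) right/bottom  bias=-1
    (5,0)@(11, 1): e=[98,0,-42] → ·  [on edge]
    (4,1)@(9, 3): e=[70,0,-14] → ·  [on edge]
    (3,2)@(7, 5): e=[42,0,14] → #  [on edge]
    (4,2)@(9, 5): e=[54,8,-6] → ·
    (2,3)@(5, 7): e=[14,0,42] → #  [on edge]
    (4,3)@(9, 7): e=[38,16,2] → #
    (5,3)@(11, 7): e=[50,24,-18] → ·
    (1,4)@(3, 9): e=[-14,0,70] → ·  [on edge]
    (2,4)@(5, 9): e=[-2,8,50] → ·
    (3,4)@(7, 9): e=[10,16,30] → #
    (5,4)@(11, 9): e=[34,32,-10] → ·
    (0,5)@(1, 11): e=[-42,0,98] → ·  [on edge]
  covered (8 px):
    · · · · · · · · · · ·
    · · · · · · · · · · ·
    · · · # · · · · · · ·
    · · # # # · · · · · ·
    · · · # # · · · · · ·
    · · · · # · · · · · ·
    · · · · · # · · · · ·
    · · · · · · · · · · ·
T2:
  2·area = 84
  edge (22, 10)→(12, 14): d=(-10,4) right/bottom  bias=-1
  edge (12, 14)→(16, 4): d=(4,-10) top-left  bias=+0
  edge (16, 4)→(22, 10): d=(6,6) right/bottom  bias=-1
    (6,0)@(13, 1): e=[126,-42,0] → ·  [on edge]
    (7,1)@(15, 3): e=[98,-14,0] → ·  [on edge]
    (8,2)@(17, 5): e=[70,14,0] → ·  [on edge]
    (7,3)@(15, 7): e=[58,2,24] → #
    (8,3)@(17, 7): e=[50,22,12] → #
    (9,3)@(19, 7): e=[42,42,0] → ·  [on edge]
    (7,4)@(15, 9): e=[38,10,36] → #
    (9,4)@(19, 9): e=[22,50,12] → #
    (10,4)@(21, 9): e=[14,70,0] → ·  [on edge]
    (7,5)@(15, 11): e=[18,18,48] → #
    (10,5)@(21, 11): e=[-6,78,12] → ·
    (6,6)@(13, 13): e=[6,6,72] → #
  covered (9 px):
    · · · · · · · · · · ·
    · · · · · · · · · · ·
    · · · · · · · · · · ·
    · · · · · · · # # · ·
    · · · · · · · # # # ·
    · · · · · · · # # # ·
    · · · · · · # · · · ·
    · · · · · · · · · · ·
T3:
  2·area = 48
  edge (12, 10)→(16, 12): d=(4,2) right/bottom  bias=-1
  edge (16, 12)→(0, 16): d=(-16,4) right/bottom  bias=-1
  edge (0, 16)→(12, 10): d=(12,-6) top-left  bias=+0
    (5,5)@(11, 11): e=[6,36,6] → #
    (6,5)@(13, 11): e=[2,28,18] → #
    (7,5)@(15, 11): e=[-2,20,30] → ·
    (3,6)@(7, 13): e=[22,20,6] → #
    (4,6)@(9, 13): e=[18,12,18] → #
    (6,6)@(13, 13): e=[10,-4,42] → ·
    (1,7)@(3, 15): e=[38,4,6] → #
    (2,7)@(5, 15): e=[34,-4,18] → ·
    (3,7)@(7, 15): e=[30,-12,30] → ·
    (4,7)@(9, 15): e=[26,-20,42] → ·
    (5,7)@(11, 15): e=[22,-28,54] → ·
  covered (6 px):
    · · · · · · · · · · ·
    · · · · · · · · · · ·
    · · · · · · · · · · ·
    · · · · · · · · · · ·
    · · · · · · · · · · ·
    · · · · · # # · · · ·
    · · · # # # · · · · ·
    · # · · · · · · · · ·
T4:
  2·area = 45  (B↔C swapped to make it positive)
  edge (22, 13)→(7, 10): d=(-15,-3) top-left  bias=+0
  edge (7, 10)→(2, 6): d=(-5,-4) top-left  bias=+0
  edge (2, 6)→(22, 13): d=(20,7) right/bottom  bias=-1
    (3,4)@(7, 9): e=[15,5,25] → #
    (4,4)@(9, 9): e=[21,13,11] → #
    (5,4)@(11, 9): e=[27,21,-3] → ·
    (3,5)@(7, 11): e=[-15,-5,65] → ·
    (4,5)@(9, 11): e=[-9,3,51] → ·
    (6,5)@(13, 11): e=[3,19,23] → #
    (7,5)@(15, 11): e=[9,27,9] → #
    (8,5)@(17, 11): e=[15,35,-5] → ·
    (6,6)@(13, 13): e=[-27,9,63] → ·
    (7,6)@(15, 13): e=[-21,17,49] → ·
  covered (4 px):
    · · · · · · · · · · ·
    · · · · · · · · · · ·
    · · · · · · · · · · ·
    · · · · · · · · · · ·
    · · · # # · · · · · ·
    · · · · · · # # · · ·
    · · · · · · · · · · ·
    · · · · · · · · · · ·

Result: "outside"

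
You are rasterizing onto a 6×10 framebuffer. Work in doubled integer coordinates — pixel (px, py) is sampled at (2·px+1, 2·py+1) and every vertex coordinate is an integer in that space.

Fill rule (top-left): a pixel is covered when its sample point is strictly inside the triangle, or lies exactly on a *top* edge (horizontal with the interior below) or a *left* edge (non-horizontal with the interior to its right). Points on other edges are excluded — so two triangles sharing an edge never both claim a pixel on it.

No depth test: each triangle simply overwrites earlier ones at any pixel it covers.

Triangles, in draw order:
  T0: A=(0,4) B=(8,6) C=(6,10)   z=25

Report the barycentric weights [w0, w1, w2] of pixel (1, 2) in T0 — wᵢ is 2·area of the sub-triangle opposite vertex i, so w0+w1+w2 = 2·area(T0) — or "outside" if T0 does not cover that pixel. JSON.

T0:
  2·area = 36
  edge (0, 4)→(8, 6): d=(8,2) right/bottom  bias=-1
  edge (8, 6)→(6, 10): d=(-2,4) right/bottom  bias=-1
  edge (6, 10)→(0, 4): d=(-6,-6) top-left  bias=+0
    (0,2)@(1, 5): e=[6,30,0] → X  [on edge]
    (1,2)@(3, 5): e=[2,22,12] → X
    (2,2)@(5, 5): e=[-2,14,24] → .
    (0,3)@(1, 7): e=[22,26,-12] → .
    (1,3)@(3, 7): e=[18,18,0] → X  [on edge]
    (2,3)@(5, 7): e=[14,10,12] → X
    (3,3)@(7, 7): e=[10,2,24] → X
    (4,3)@(9, 7): e=[6,-6,36] → .
    (1,4)@(3, 9): e=[34,14,-12] → .
    (2,4)@(5, 9): e=[30,6,0] → X  [on edge]
    (3,4)@(7, 9): e=[26,-2,12] → .
    (2,5)@(5, 11): e=[46,2,-12] → .
    (3,5)@(7, 11): e=[42,-6,0] → .  [on edge]
    (4,6)@(9, 13): e=[54,-18,0] → .  [on edge]
    (5,7)@(11, 15): e=[66,-30,0] → .  [on edge]
  covered (6 px):
    . . . . . .
    . . . . . .
    X X . . . .
    . X X X . .
    . . X . . .
    . . . . . .
    . . . . . .
    . . . . . .
    . . . . . .
    . . . . . .

Result: [22,12,2]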